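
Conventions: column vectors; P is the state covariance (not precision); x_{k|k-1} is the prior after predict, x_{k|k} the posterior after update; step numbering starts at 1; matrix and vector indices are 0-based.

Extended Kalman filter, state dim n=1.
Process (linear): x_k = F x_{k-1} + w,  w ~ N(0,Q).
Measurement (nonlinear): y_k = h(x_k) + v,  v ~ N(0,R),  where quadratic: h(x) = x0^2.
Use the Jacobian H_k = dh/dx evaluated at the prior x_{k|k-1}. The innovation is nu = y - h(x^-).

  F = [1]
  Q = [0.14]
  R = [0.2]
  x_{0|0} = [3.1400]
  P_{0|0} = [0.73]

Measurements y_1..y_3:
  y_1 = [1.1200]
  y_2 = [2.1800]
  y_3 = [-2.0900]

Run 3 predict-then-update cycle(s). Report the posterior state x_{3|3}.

step 1: x^-=[3.1400]  P^-=[0.8700]  H_jac=[6.2800]  S=[34.5114]  K=[0.1583]  nu=[-8.7396]  x^+=[1.7564]  P^+=[0.0050]
step 2: x^-=[1.7564]  P^-=[0.1450]  H_jac=[3.5128]  S=[1.9898]  K=[0.2561]  nu=[-0.9050]  x^+=[1.5247]  P^+=[0.0146]
step 3: x^-=[1.5247]  P^-=[0.1546]  H_jac=[3.0494]  S=[1.6374]  K=[0.2879]  nu=[-4.4147]  x^+=[0.2538]  P^+=[0.0189]

x_post = [0.2538]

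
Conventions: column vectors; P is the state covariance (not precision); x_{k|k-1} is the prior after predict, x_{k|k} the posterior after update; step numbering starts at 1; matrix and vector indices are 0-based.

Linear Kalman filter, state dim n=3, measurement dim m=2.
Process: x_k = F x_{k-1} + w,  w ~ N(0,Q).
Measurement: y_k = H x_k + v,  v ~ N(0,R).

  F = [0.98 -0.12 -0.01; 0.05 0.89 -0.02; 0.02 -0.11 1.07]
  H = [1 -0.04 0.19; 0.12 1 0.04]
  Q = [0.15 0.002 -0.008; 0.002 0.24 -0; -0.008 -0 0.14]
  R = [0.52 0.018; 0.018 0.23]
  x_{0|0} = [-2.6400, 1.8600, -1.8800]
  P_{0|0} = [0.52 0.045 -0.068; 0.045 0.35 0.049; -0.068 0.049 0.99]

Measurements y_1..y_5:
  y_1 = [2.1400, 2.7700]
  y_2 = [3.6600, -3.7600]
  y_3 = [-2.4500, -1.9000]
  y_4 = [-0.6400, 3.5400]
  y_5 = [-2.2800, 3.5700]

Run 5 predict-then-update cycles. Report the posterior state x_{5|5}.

x_post = [-0.5607, 2.9264, -2.9507]

step 1: x^-=[-2.7916, 1.5610, -2.2690]  P^-=[0.6454 0.0303 -0.0863; 0.0303 0.5213 -0.0112; -0.0863 -0.0112 1.2633]  S=[1.1768 0.1068; 0.1068 0.7682]  K=[0.5278 0.0624; -0.0565 0.6906; 0.1292 0.0197]  nu=[5.4252, 1.6348]  x^+=[0.1739, 2.3837, -1.5356]  P^+=[0.3075 -0.0063 -0.1695; -0.0063 0.1595 -0.0225; -0.1695 -0.0225 1.2428]
step 2: x^-=[-0.1003, 2.1609, -1.9018]  P^-=[0.4525 -0.0016 -0.1873; -0.0016 0.3682 -0.0725; -0.1873 -0.0725 1.5630]  S=[0.9596 0.0425; 0.0425 0.5992]  K=[0.4326 0.0448; -0.0585 0.6134; 0.1201 -0.0626]  nu=[4.2081, -5.8328]  x^+=[1.4587, -1.6632, -1.0313]  P^+=[0.2701 -0.0049 -0.2345; -0.0049 0.1425 -0.0460; -0.2345 -0.0460 1.5474]
step 3: x^-=[1.6394, -1.3867, -0.8913]  P^-=[0.4173 0.0011 -0.2569; 0.0011 0.3558 -0.1032; -0.2569 -0.1032 1.9143]  S=[0.9108 0.0339; 0.0339 0.5844]  K=[0.4028 0.0466; -0.0585 0.6054; 0.1258 -0.1056]  nu=[-3.9755, -0.6744]  x^+=[0.0068, -1.5624, -1.3201]  P^+=[0.2670 -0.0021 -0.2989; -0.0021 0.1409 -0.0619; -0.2989 -0.0619 1.8942]
step 4: x^-=[0.2074, -1.3638, -1.2405]  P^-=[0.4148 0.0050 -0.3264; 0.0050 0.3557 -0.1291; -0.3264 -0.1291 2.3123]  S=[0.8964 0.0313; 0.0313 0.5831]  K=[0.3916 0.0505; -0.0588 0.6053; 0.1365 -0.1372]  nu=[-0.6662, 4.9285]  x^+=[0.1955, 1.6586, -2.0079]  P^+=[0.2746 0.0005 -0.3688; 0.0005 0.1412 -0.0763; -0.3688 -0.0763 2.2858]
step 5: x^-=[0.0126, 1.5261, -2.3270]  P^-=[0.4230 0.0092 -0.4022; 0.0092 0.3569 -0.1548; -0.4022 -0.1548 2.7610]  S=[0.8920 0.0301; 0.0301 0.5834]  K=[0.3862 0.0552; -0.0592 0.6061; 0.1498 -0.1666]  nu=[-1.7895, 2.1355]  x^+=[-0.5607, 2.9264, -2.9507]  P^+=[0.2868 0.0031 -0.4468; 0.0031 0.1416 -0.0911; -0.4468 -0.0911 2.7263]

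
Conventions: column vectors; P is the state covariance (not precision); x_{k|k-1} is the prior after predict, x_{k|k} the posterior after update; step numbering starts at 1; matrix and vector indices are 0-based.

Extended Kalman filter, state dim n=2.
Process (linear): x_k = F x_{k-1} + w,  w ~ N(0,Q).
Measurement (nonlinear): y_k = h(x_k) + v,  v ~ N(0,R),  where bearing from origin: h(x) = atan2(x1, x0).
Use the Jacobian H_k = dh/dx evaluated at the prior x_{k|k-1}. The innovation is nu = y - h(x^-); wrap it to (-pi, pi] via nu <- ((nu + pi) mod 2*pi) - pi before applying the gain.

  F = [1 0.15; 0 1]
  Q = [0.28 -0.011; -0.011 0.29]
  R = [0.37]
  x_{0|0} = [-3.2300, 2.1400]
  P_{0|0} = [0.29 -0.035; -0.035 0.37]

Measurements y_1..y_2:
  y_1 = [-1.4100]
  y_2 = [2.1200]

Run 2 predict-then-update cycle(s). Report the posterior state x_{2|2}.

x_post = [-3.1041, 1.6506]

step 1: x^-=[-2.9090, 2.1400]  P^-=[0.5678 0.0095; 0.0095 0.6600]  H_jac=[-0.1641 -0.2231]  S=[0.4188]  K=[-0.2275; -0.3552]  nu=[2.3658]  x^+=[-3.4473, 1.2996]  P^+=[0.5461 -0.0243; -0.0243 0.6072]
step 2: x^-=[-3.2523, 1.2996]  P^-=[0.8325 0.0557; 0.0557 0.8972]  H_jac=[-0.1059 -0.2651]  S=[0.4455]  K=[-0.2311; -0.5471]  nu=[-0.6414]  x^+=[-3.1041, 1.6506]  P^+=[0.8087 -0.0006; -0.0006 0.7638]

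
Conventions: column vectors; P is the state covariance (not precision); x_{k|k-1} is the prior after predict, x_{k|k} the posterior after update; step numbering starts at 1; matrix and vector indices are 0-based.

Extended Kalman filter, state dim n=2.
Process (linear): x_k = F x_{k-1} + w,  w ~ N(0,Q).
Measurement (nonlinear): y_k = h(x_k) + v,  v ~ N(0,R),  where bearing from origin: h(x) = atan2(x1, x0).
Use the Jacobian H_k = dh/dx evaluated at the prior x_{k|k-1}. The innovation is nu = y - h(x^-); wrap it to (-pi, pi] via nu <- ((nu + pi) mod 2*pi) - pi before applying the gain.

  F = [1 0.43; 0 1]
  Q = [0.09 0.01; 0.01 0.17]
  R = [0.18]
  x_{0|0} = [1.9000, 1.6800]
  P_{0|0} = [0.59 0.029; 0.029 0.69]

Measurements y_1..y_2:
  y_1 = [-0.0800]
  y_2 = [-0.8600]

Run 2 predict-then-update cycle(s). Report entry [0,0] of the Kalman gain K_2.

K[0,0] = 0.2421

step 1: x^-=[2.6224, 1.6800]  P^-=[0.8325 0.3357; 0.3357 0.8600]  H_jac=[-0.1732 0.2704]  S=[0.2364]  K=[-0.2260; 0.7376]  nu=[-0.6498]  x^+=[2.7693, 1.2007]  P^+=[0.8204 0.3751; 0.3751 0.7314]
step 2: x^-=[3.2856, 1.2007]  P^-=[1.3683 0.6996; 0.6996 0.9014]  H_jac=[-0.0981 0.2685]  S=[0.2213]  K=[0.2421; 0.7835]  nu=[-1.2104]  x^+=[2.9925, 0.2525]  P^+=[1.3553 0.6576; 0.6576 0.7656]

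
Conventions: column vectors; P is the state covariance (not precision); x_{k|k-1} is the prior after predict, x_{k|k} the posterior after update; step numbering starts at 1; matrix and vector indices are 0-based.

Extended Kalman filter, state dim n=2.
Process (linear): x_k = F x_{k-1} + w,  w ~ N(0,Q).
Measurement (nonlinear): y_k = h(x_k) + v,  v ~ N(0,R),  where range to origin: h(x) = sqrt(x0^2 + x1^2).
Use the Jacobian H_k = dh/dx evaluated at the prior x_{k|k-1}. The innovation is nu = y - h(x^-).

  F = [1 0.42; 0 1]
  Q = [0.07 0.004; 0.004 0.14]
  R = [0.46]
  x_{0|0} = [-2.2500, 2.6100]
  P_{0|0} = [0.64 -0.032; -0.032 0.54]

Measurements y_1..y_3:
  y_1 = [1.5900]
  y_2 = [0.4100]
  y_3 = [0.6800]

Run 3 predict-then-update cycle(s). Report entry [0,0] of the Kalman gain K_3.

step 1: x^-=[-1.1538, 2.6100]  P^-=[0.7784 0.1988; 0.1988 0.6800]  H_jac=[-0.4043 0.9146]  S=[1.0090]  K=[-0.1317; 0.5367]  nu=[-1.2637]  x^+=[-0.9874, 1.9318]  P^+=[0.7609 0.2701; 0.2701 0.3893]
step 2: x^-=[-0.1760, 1.9318]  P^-=[1.1265 0.4376; 0.4376 0.5293]  H_jac=[-0.0907 0.9959]  S=[0.9152]  K=[0.3645; 0.5326]  nu=[-1.5298]  x^+=[-0.7337, 1.1170]  P^+=[1.0048 0.2599; 0.2599 0.2697]
step 3: x^-=[-0.2646, 1.1170]  P^-=[1.3408 0.3772; 0.3772 0.4097]  H_jac=[-0.2305 0.9731]  S=[0.7500]  K=[0.0774; 0.4157]  nu=[-0.4679]  x^+=[-0.3008, 0.9225]  P^+=[1.3363 0.3531; 0.3531 0.2801]

K[0,0] = 0.0774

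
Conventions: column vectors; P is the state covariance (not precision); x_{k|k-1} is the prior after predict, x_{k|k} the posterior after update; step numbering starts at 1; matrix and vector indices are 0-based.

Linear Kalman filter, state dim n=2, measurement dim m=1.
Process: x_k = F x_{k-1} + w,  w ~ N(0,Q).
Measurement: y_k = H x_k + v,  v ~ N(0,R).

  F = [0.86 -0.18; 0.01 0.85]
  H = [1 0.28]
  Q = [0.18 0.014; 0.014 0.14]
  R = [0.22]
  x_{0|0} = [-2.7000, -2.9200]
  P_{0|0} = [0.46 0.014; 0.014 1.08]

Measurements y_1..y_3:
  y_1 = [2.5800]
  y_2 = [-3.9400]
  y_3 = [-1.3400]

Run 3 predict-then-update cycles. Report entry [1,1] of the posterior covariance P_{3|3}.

step 1: x^-=[-1.7964, -2.5090]  P^-=[0.5509 -0.1371; -0.1371 0.9206]  S=[0.7663]  K=[0.6688; 0.1575]  nu=[5.0789]  x^+=[1.6004, -1.7091]  P^+=[0.2081 -0.2178; -0.2178 0.9016]
step 2: x^-=[1.6840, -1.4367]  P^-=[0.4306 -0.2810; -0.2810 0.7877]  S=[0.5550]  K=[0.6341; -0.1088]  nu=[-5.2217]  x^+=[-1.6269, -0.8684]  P^+=[0.2074 -0.2427; -0.2427 0.7811]
step 3: x^-=[-1.2429, -0.7544]  P^-=[0.4339 -0.2807; -0.2807 0.7003]  S=[0.5516]  K=[0.6441; -0.1534]  nu=[0.1141]  x^+=[-1.1694, -0.7719]  P^+=[0.2050 -0.2262; -0.2262 0.6873]

P_post[1,1] = 0.6873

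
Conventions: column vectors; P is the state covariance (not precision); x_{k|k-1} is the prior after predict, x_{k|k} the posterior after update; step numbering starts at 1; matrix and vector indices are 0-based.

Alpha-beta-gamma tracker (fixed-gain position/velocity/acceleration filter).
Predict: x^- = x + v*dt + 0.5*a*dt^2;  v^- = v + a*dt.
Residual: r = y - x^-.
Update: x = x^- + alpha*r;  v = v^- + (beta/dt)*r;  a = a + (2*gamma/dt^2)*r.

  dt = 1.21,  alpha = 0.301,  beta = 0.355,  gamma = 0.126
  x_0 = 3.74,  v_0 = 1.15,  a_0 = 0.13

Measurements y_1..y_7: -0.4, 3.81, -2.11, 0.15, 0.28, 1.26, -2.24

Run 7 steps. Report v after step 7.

v_post = 3.2645

step 1: x_pred=5.2267  r=-5.6267  x^+=3.5330  v^+=-0.3435  a^+=-0.8385
step 2: x_pred=2.5036  r=1.3064  x^+=2.8968  v^+=-0.9748  a^+=-0.6136
step 3: x_pred=1.2682  r=-3.3782  x^+=0.2514  v^+=-2.7083  a^+=-1.1951
step 4: x_pred=-3.9006  r=4.0506  x^+=-2.6814  v^+=-2.9660  a^+=-0.4979
step 5: x_pred=-6.6346  r=6.9146  x^+=-4.5533  v^+=-1.5397  a^+=0.6923
step 6: x_pred=-5.9096  r=7.1696  x^+=-3.7516  v^+=1.4014  a^+=1.9263
step 7: x_pred=-0.6457  r=-1.5943  x^+=-1.1256  v^+=3.2645  a^+=1.6519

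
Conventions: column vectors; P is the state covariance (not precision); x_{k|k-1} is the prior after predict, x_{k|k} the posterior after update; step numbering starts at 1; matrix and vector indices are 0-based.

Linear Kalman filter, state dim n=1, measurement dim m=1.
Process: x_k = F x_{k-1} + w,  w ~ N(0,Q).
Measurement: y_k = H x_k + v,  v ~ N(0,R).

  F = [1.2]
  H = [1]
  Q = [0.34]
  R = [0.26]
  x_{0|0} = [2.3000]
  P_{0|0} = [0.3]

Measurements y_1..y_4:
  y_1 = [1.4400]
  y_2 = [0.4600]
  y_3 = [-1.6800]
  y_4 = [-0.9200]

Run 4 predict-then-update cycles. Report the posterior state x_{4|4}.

x_post = [-0.9430]

step 1: x^-=[2.7600]  P^-=[0.7720]  S=[1.0320]  K=[0.7481]  nu=[-1.3200]  x^+=[1.7726]  P^+=[0.1945]
step 2: x^-=[2.1271]  P^-=[0.6201]  S=[0.8801]  K=[0.7046]  nu=[-1.6671]  x^+=[0.9525]  P^+=[0.1832]
step 3: x^-=[1.1430]  P^-=[0.6038]  S=[0.8638]  K=[0.6990]  nu=[-2.8230]  x^+=[-0.8303]  P^+=[0.1817]
step 4: x^-=[-0.9963]  P^-=[0.6017]  S=[0.8617]  K=[0.6983]  nu=[0.0763]  x^+=[-0.9430]  P^+=[0.1816]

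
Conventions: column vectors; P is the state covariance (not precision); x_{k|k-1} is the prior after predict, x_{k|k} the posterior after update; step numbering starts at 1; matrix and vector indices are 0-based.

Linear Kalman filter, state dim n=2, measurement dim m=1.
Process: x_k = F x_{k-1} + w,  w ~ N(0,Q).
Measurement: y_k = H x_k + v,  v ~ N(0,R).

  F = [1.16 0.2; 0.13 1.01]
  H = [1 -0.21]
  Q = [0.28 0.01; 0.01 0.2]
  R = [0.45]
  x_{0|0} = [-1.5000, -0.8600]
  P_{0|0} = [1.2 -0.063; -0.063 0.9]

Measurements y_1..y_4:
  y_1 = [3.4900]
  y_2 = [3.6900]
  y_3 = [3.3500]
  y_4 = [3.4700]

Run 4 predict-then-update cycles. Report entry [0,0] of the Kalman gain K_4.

step 1: x^-=[-1.9120, -1.0636]  P^-=[1.9015 0.2973; 0.2973 1.1218]  S=[2.2761]  K=[0.8080; 0.0271]  nu=[5.1786]  x^+=[2.2723, -0.9232]  P^+=[0.4156 0.2474; 0.2474 1.1202]
step 2: x^-=[2.4512, -0.6370]  P^-=[0.9988 0.5953; 0.5953 1.4147]  S=[1.2612]  K=[0.6928; 0.2364]  nu=[1.1050]  x^+=[3.2168, -0.3757]  P^+=[0.3934 0.3887; 0.3887 1.3442]
step 3: x^-=[3.6564, 0.0387]  P^-=[1.0435 0.8063; 0.8063 1.6799]  S=[1.2289]  K=[0.7113; 0.3691]  nu=[-0.2982]  x^+=[3.4442, -0.0714]  P^+=[0.4217 0.4837; 0.4837 1.5125]
step 4: x^-=[3.9810, 0.3757]  P^-=[1.1323 0.9584; 0.9584 1.8771]  S=[1.2626]  K=[0.7374; 0.4469]  nu=[-0.4321]  x^+=[3.6624, 0.1826]  P^+=[0.4457 0.5423; 0.5423 1.6249]

K[0,0] = 0.7374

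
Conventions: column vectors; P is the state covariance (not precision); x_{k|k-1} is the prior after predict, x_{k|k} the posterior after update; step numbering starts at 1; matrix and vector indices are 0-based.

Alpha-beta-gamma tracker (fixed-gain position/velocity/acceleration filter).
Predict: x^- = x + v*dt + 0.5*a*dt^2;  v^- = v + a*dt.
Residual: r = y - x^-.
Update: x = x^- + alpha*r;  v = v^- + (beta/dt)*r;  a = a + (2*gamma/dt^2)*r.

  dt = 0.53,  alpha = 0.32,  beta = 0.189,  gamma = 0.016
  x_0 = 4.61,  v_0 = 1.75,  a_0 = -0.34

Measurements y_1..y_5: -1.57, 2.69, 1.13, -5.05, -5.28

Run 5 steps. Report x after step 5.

step 1: x_pred=5.4897  r=-7.0597  x^+=3.2306  v^+=-0.9477  a^+=-1.1442
step 2: x_pred=2.5676  r=0.1224  x^+=2.6068  v^+=-1.5105  a^+=-1.1303
step 3: x_pred=1.6474  r=-0.5174  x^+=1.4819  v^+=-2.2941  a^+=-1.1892
step 4: x_pred=0.0989  r=-5.1489  x^+=-1.5487  v^+=-4.7606  a^+=-1.7758
step 5: x_pred=-4.3212  r=-0.9588  x^+=-4.6280  v^+=-6.0436  a^+=-1.8850

x_post = -4.6280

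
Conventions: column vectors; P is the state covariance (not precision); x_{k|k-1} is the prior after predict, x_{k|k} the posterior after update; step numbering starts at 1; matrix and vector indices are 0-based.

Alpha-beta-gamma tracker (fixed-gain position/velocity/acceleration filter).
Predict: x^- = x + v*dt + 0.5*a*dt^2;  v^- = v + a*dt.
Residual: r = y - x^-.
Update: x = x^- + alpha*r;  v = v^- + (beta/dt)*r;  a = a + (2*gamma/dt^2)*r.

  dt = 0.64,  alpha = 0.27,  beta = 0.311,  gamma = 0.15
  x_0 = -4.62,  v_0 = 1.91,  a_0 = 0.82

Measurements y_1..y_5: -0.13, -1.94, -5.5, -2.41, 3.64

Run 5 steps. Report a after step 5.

a_post = -1.6535

step 1: x_pred=-3.2297  r=3.0997  x^+=-2.3928  v^+=3.9410  a^+=3.0903
step 2: x_pred=0.7624  r=-2.7024  x^+=0.0328  v^+=4.6056  a^+=1.1110
step 3: x_pred=3.2079  r=-8.7079  x^+=0.8567  v^+=1.0852  a^+=-5.2669
step 4: x_pred=0.4726  r=-2.8826  x^+=-0.3057  v^+=-3.6864  a^+=-7.3781
step 5: x_pred=-4.1761  r=7.8161  x^+=-2.0657  v^+=-4.6103  a^+=-1.6535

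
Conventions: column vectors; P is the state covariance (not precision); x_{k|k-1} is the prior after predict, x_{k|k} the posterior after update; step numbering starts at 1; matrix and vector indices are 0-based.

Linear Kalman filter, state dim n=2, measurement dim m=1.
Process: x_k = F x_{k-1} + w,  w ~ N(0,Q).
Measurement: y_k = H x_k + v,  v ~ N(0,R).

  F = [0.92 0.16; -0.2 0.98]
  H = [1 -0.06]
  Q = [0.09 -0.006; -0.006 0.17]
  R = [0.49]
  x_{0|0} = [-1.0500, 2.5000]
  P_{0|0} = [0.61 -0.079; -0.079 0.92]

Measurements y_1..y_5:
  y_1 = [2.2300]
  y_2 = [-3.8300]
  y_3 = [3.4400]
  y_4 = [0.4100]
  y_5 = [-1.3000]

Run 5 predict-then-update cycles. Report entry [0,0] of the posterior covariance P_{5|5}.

P_post[0,0] = 0.2207

step 1: x^-=[-0.5660, 2.6600]  P^-=[0.6066 -0.0427; -0.0427 1.1089]  S=[1.1057]  K=[0.5509; -0.0988]  nu=[2.9556]  x^+=[1.0623, 2.3681]  P^+=[0.2710 0.0175; 0.0175 1.0981]
step 2: x^-=[1.3562, 2.1082]  P^-=[0.3526 0.1315; 0.1315 1.2286]  S=[0.8313]  K=[0.4147; 0.0695]  nu=[-5.0597]  x^+=[-0.7421, 1.7563]  P^+=[0.2097 0.1076; 0.1076 1.2246]
step 3: x^-=[-0.4018, 1.8696]  P^-=[0.3305 0.2410; 0.2410 1.3124]  S=[0.7963]  K=[0.3969; 0.2037]  nu=[3.9539]  x^+=[1.1674, 2.6752]  P^+=[0.2051 0.1766; 0.1766 1.2793]
step 4: x^-=[1.5021, 2.3882]  P^-=[0.3483 0.3104; 0.3104 1.3376]  S=[0.8059]  K=[0.4091; 0.2856]  nu=[-0.9488]  x^+=[1.1139, 2.1172]  P^+=[0.2134 0.2163; 0.2163 1.2719]
step 5: x^-=[1.3636, 1.8521]  P^-=[0.3669 0.3422; 0.3422 1.3153]  S=[0.8205]  K=[0.4221; 0.3209]  nu=[-2.5524]  x^+=[0.2862, 1.0330]  P^+=[0.2207 0.2311; 0.2311 1.2308]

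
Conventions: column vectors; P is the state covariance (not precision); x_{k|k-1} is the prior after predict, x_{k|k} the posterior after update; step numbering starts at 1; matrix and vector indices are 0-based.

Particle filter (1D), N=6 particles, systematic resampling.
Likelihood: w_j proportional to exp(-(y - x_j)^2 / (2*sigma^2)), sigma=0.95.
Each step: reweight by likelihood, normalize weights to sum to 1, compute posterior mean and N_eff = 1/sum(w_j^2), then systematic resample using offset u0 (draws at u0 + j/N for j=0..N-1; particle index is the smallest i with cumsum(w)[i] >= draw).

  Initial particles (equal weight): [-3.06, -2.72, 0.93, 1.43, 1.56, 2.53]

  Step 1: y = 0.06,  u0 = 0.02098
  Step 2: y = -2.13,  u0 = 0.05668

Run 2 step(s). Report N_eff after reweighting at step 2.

N_eff = 3.8098

step 1: w=[0.0034, 0.0102, 0.4867, 0.2617, 0.2128, 0.0252]  mean=1.1845  Neff=2.8458  idx=[2, 2, 2, 3, 3, 4]
step 2: w=[0.2929, 0.2929, 0.2929, 0.0468, 0.0468, 0.0278]  mean=0.9943  Neff=3.8098  idx=[0, 0, 1, 1, 2, 3]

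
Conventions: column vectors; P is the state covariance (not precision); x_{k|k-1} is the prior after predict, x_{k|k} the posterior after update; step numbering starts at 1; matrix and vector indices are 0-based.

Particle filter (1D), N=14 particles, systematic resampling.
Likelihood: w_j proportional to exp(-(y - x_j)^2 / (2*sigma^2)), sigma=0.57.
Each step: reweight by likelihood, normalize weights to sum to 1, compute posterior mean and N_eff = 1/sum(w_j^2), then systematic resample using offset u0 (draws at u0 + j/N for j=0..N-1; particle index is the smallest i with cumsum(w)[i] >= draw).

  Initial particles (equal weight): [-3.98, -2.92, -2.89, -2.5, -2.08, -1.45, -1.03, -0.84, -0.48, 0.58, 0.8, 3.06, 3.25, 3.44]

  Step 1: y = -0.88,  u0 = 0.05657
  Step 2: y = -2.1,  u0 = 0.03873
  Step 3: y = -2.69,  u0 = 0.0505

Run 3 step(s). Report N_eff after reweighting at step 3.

N_eff = 10.0908

step 1: w=[0.0000, 0.0005, 0.0006, 0.0050, 0.0309, 0.1717, 0.2734, 0.2824, 0.2213, 0.0106, 0.0037, 0.0000, 0.0000, 0.0000]  mean=-0.9446  Neff=4.2725  idx=[5, 5, 5, 6, 6, 6, 7, 7, 7, 7, 8, 8, 8, 8]
step 2: w=[0.2089, 0.2089, 0.2089, 0.0687, 0.0687, 0.0687, 0.0348, 0.0348, 0.0348, 0.0348, 0.0071, 0.0071, 0.0071, 0.0071]  mean=-1.2512  Neff=6.6636  idx=[0, 0, 0, 1, 1, 1, 2, 2, 2, 3, 4, 5, 7, 9]
step 3: w=[0.1045, 0.1045, 0.1045, 0.1045, 0.1045, 0.1045, 0.1045, 0.1045, 0.1045, 0.0160, 0.0160, 0.0160, 0.0057, 0.0057]  mean=-1.4228  Neff=10.0908  idx=[0, 1, 1, 2, 3, 3, 4, 5, 5, 6, 7, 8, 8, 11]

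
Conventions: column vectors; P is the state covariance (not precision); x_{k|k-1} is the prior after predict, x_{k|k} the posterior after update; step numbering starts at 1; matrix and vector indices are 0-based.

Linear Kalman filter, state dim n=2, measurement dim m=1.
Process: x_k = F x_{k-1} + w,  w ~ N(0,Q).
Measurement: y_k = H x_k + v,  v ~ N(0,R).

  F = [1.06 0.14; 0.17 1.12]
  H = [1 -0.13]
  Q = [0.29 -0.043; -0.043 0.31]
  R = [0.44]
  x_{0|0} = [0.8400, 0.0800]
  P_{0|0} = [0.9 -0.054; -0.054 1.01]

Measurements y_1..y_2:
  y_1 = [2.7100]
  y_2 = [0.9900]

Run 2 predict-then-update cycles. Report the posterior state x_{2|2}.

x_post = [1.5752, 0.3992]

step 1: x^-=[0.9016, 0.2324]  P^-=[1.3050 0.2122; 0.2122 1.5824]  S=[1.7166]  K=[0.7442; 0.0038]  nu=[1.8386]  x^+=[2.2698, 0.2393]  P^+=[0.3544 0.2074; 0.2074 1.5824]
step 2: x^-=[2.4395, 0.6539]  P^-=[0.7808 0.5201; 0.5201 2.3841]  S=[1.1258]  K=[0.6334; 0.1867]  nu=[-1.3645]  x^+=[1.5752, 0.3992]  P^+=[0.3290 0.3870; 0.3870 2.3449]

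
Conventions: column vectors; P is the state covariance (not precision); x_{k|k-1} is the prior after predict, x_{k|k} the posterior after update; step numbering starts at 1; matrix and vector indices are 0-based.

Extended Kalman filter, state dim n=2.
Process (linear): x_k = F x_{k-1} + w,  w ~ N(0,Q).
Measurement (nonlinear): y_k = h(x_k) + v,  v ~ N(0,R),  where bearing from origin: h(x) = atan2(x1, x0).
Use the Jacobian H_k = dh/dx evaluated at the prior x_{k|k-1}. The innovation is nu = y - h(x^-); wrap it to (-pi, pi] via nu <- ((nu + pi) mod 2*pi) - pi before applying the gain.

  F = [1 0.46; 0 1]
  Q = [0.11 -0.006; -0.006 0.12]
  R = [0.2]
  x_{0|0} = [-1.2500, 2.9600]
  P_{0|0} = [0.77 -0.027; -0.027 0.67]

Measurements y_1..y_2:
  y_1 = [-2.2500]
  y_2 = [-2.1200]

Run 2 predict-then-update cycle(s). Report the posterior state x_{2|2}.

step 1: x^-=[0.1116, 2.9600]  P^-=[0.9969 0.2752; 0.2752 0.7900]  H_jac=[-0.3374 0.0127]  S=[0.3112]  K=[-1.0694; -0.2660]  nu=[2.5001]  x^+=[-2.5619, 2.2949]  P^+=[0.6410 0.1867; 0.1867 0.7680]
step 2: x^-=[-1.5063, 2.2949]  P^-=[1.0852 0.5339; 0.5339 0.8880]  H_jac=[-0.3045 -0.1999]  S=[0.4011]  K=[-1.0900; -0.8478]  nu=[2.0116]  x^+=[-3.6988, 0.5894]  P^+=[0.6087 0.1632; 0.1632 0.5996]

x_post = [-3.6988, 0.5894]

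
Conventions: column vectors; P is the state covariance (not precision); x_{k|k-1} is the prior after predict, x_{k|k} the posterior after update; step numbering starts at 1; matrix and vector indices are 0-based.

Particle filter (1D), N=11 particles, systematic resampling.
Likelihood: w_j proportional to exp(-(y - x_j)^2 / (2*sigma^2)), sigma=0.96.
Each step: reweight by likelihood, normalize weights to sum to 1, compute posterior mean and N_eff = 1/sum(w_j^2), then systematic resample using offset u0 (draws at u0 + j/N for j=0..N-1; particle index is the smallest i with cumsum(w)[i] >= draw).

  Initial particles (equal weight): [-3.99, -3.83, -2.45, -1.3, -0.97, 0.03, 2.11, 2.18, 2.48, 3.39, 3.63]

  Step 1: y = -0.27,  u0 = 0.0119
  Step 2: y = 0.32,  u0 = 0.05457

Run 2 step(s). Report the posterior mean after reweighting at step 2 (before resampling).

post_mean = -0.3573

step 1: w=[0.0002, 0.0004, 0.0308, 0.2285, 0.3115, 0.3870, 0.0188, 0.0157, 0.0067, 0.0003, 0.0001]  mean=-0.5739  Neff=3.3270  idx=[2, 3, 3, 4, 4, 4, 4, 5, 5, 5, 5]
step 2: w=[0.0026, 0.0405, 0.0405, 0.0682, 0.0682, 0.0682, 0.0682, 0.1608, 0.1608, 0.1608, 0.1608]  mean=-0.3573  Neff=7.9752  idx=[2, 3, 5, 6, 7, 7, 8, 9, 9, 10, 10]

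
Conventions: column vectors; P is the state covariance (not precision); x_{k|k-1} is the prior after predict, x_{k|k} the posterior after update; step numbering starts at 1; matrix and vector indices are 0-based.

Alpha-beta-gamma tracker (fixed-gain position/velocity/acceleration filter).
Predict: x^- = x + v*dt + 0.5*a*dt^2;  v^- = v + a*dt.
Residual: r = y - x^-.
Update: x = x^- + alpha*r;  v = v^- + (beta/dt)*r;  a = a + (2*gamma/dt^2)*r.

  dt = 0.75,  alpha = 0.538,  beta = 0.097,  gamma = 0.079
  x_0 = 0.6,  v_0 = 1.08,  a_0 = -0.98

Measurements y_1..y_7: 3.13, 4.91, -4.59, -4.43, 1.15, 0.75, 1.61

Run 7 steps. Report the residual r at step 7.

resid = 6.5155

step 1: x_pred=1.1344  r=1.9956  x^+=2.2080  v^+=0.6031  a^+=-0.4195
step 2: x_pred=2.5424  r=2.3676  x^+=3.8162  v^+=0.5947  a^+=0.2456
step 3: x_pred=4.3313  r=-8.9213  x^+=-0.4684  v^+=-0.3749  a^+=-2.2603
step 4: x_pred=-1.3853  r=-3.0447  x^+=-3.0233  v^+=-2.4639  a^+=-3.1155
step 5: x_pred=-5.7475  r=6.8975  x^+=-2.0366  v^+=-3.9085  a^+=-1.1781
step 6: x_pred=-5.2994  r=6.0494  x^+=-2.0448  v^+=-4.0097  a^+=0.5211
step 7: x_pred=-4.9055  r=6.5155  x^+=-1.4002  v^+=-2.7762  a^+=2.3512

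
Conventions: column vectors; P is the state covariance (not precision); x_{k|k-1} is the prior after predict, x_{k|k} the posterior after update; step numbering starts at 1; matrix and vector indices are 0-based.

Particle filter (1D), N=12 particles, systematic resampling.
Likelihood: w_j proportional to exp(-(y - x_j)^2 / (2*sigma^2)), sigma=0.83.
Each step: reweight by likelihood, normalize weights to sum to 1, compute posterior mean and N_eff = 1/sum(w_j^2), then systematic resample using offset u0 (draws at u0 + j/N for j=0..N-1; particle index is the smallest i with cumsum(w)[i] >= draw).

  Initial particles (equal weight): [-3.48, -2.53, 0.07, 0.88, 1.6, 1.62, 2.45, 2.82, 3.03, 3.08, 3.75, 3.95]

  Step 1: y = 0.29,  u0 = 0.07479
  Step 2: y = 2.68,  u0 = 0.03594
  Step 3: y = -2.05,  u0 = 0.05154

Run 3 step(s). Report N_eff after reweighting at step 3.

step 1: w=[0.0000, 0.0013, 0.4088, 0.3289, 0.1219, 0.1173, 0.0143, 0.0041, 0.0018, 0.0015, 0.0001, 0.0000]  mean=0.7567  Neff=3.2879  idx=[2, 2, 2, 2, 2, 3, 3, 3, 4, 4, 5, 6]
step 2: w=[0.0028, 0.0028, 0.0028, 0.0028, 0.0028, 0.0369, 0.0369, 0.0369, 0.1660, 0.1660, 0.1712, 0.3724]  mean=1.8193  Neff=4.4004  idx=[5, 7, 8, 8, 9, 9, 10, 10, 11, 11, 11, 11]
step 3: w=[0.4572, 0.4572, 0.0147, 0.0147, 0.0147, 0.0147, 0.0132, 0.0132, 0.0001, 0.0001, 0.0001, 0.0001]  mean=0.9424  Neff=2.3847  idx=[0, 0, 0, 0, 0, 1, 1, 1, 1, 1, 1, 5]

N_eff = 2.3847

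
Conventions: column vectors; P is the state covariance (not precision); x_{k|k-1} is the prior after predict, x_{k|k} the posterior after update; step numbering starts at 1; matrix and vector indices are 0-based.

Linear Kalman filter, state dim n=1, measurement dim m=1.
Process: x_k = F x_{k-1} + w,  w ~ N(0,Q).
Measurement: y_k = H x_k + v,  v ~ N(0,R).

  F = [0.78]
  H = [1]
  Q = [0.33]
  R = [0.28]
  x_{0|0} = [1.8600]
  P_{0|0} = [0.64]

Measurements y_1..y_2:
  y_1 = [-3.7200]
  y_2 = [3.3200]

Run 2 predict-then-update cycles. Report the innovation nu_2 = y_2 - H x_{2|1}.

step 1: x^-=[1.4508]  P^-=[0.7194]  S=[0.9994]  K=[0.7198]  nu=[-5.1708]  x^+=[-2.2713]  P^+=[0.2016]
step 2: x^-=[-1.7716]  P^-=[0.4526]  S=[0.7326]  K=[0.6178]  nu=[5.0916]  x^+=[1.3741]  P^+=[0.1730]

innov = [5.0916]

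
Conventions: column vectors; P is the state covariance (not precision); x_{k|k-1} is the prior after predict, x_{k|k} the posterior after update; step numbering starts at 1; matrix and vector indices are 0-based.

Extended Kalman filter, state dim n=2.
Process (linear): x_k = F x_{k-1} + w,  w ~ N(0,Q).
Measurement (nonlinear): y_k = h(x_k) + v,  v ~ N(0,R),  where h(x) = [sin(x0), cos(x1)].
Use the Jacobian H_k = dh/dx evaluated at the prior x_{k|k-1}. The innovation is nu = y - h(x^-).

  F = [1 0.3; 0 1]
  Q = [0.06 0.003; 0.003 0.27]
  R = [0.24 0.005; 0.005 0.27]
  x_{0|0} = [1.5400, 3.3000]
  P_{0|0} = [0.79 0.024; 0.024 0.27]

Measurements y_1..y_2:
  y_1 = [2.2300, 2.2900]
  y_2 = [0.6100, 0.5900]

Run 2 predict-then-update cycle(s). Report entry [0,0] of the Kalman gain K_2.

step 1: x^-=[2.5300, 3.3000]  P^-=[0.8887 0.1080; 0.1080 0.5400]  H_jac=[-0.8187 0.0000; 0.0000 0.1577]  S=[0.8357 -0.0089; -0.0089 0.2834]  K=[-0.8703 0.0326; -0.1026 0.2973]  nu=[1.6558, 3.2775]  x^+=[1.1959, 4.1045]  P^+=[0.2549 0.0283; 0.0283 0.5056]
step 2: x^-=[2.4272, 4.1045]  P^-=[0.3774 0.1829; 0.1829 0.7756]  H_jac=[-0.7555 0.0000; 0.0000 0.8208]  S=[0.4554 -0.1085; -0.1085 0.7926]  K=[-0.6005 0.1073; -0.1160 0.7874]  nu=[-0.0451, 1.1612]  x^+=[2.5789, 5.0240]  P^+=[0.1901 0.0316; 0.0316 0.2583]

K[0,0] = -0.6005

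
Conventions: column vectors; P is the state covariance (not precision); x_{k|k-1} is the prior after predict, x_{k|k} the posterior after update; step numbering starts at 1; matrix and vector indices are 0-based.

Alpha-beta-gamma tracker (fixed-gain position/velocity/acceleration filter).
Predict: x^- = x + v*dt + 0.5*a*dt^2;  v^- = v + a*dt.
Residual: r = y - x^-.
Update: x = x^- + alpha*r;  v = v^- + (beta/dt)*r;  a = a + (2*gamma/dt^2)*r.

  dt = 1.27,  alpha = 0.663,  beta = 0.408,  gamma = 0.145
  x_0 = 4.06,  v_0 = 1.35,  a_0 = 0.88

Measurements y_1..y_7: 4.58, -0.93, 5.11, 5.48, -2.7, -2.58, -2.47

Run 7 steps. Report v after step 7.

step 1: x_pred=6.4842  r=-1.9042  x^+=5.2217  v^+=1.8559  a^+=0.5376
step 2: x_pred=8.0122  r=-8.9422  x^+=2.0835  v^+=-0.3341  a^+=-1.0702
step 3: x_pred=0.7961  r=4.3139  x^+=3.6562  v^+=-0.3074  a^+=-0.2946
step 4: x_pred=3.0283  r=2.4517  x^+=4.6538  v^+=0.1062  a^+=0.1463
step 5: x_pred=4.9066  r=-7.6066  x^+=-0.1366  v^+=-2.1518  a^+=-1.2214
step 6: x_pred=-3.8543  r=1.2743  x^+=-3.0094  v^+=-3.2935  a^+=-0.9923
step 7: x_pred=-7.9925  r=5.5225  x^+=-4.3311  v^+=-2.7796  a^+=0.0007

v_post = -2.7796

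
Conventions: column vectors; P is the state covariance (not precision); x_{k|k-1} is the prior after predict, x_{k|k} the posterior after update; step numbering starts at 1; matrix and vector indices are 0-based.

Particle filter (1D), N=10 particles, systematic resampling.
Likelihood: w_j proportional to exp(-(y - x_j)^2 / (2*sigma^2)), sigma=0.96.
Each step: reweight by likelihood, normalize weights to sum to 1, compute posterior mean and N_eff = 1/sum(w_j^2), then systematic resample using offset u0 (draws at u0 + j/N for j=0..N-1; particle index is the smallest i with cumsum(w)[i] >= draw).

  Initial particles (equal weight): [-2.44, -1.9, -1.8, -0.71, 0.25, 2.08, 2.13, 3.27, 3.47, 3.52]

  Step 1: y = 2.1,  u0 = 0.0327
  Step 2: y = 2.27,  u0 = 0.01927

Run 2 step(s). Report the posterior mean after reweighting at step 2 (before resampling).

step 1: w=[0.0000, 0.0001, 0.0001, 0.0041, 0.0467, 0.2992, 0.2991, 0.1424, 0.1081, 0.1002]  mean=2.4614  Neff=4.4806  idx=[4, 5, 5, 5, 6, 6, 6, 7, 8, 9]
step 2: w=[0.0146, 0.1310, 0.1310, 0.1310, 0.1322, 0.1322, 0.1322, 0.0776, 0.0612, 0.0572]  mean=2.3329  Neff=8.5387  idx=[1, 1, 2, 3, 4, 4, 5, 6, 7, 8]

post_mean = 2.3329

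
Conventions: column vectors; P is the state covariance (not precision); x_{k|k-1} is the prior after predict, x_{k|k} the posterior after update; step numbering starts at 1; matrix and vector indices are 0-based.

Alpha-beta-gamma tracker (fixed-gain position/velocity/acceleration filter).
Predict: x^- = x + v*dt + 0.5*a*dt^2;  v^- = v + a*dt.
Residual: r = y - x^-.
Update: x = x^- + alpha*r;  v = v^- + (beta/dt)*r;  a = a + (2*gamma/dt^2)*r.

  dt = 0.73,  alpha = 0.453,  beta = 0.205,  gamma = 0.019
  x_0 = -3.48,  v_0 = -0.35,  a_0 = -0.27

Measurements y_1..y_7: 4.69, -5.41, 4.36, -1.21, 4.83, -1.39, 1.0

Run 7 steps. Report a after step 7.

a_post = -0.2324

step 1: x_pred=-3.8074  r=8.4974  x^+=0.0419  v^+=1.8392  a^+=0.3359
step 2: x_pred=1.4740  r=-6.8840  x^+=-1.6445  v^+=0.1512  a^+=-0.1549
step 3: x_pred=-1.5753  r=5.9353  x^+=1.1134  v^+=1.7049  a^+=0.2683
step 4: x_pred=2.4294  r=-3.6394  x^+=0.7808  v^+=0.8787  a^+=0.0088
step 5: x_pred=1.4246  r=3.4054  x^+=2.9672  v^+=1.8414  a^+=0.2516
step 6: x_pred=4.3785  r=-5.7685  x^+=1.7654  v^+=0.4052  a^+=-0.1597
step 7: x_pred=2.0186  r=-1.0186  x^+=1.5572  v^+=0.0025  a^+=-0.2324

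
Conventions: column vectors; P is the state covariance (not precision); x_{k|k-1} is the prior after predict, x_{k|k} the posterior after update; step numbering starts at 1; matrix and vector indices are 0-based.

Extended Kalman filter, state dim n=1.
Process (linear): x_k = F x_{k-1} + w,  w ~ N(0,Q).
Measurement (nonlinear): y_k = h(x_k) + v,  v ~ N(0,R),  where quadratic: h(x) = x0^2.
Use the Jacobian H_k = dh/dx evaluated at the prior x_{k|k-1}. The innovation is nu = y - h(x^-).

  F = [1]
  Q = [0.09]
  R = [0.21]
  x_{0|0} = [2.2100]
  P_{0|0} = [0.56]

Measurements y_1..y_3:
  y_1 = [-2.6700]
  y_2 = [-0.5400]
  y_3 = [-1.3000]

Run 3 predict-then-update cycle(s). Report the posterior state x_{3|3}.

x_post = [-0.1783]

step 1: x^-=[2.2100]  P^-=[0.6500]  H_jac=[4.4200]  S=[12.9087]  K=[0.2226]  nu=[-7.5541]  x^+=[0.5287]  P^+=[0.0106]
step 2: x^-=[0.5287]  P^-=[0.1006]  H_jac=[1.0575]  S=[0.3225]  K=[0.3298]  nu=[-0.8196]  x^+=[0.2584]  P^+=[0.0655]
step 3: x^-=[0.2584]  P^-=[0.1555]  H_jac=[0.5169]  S=[0.2515]  K=[0.3195]  nu=[-1.3668]  x^+=[-0.1783]  P^+=[0.1298]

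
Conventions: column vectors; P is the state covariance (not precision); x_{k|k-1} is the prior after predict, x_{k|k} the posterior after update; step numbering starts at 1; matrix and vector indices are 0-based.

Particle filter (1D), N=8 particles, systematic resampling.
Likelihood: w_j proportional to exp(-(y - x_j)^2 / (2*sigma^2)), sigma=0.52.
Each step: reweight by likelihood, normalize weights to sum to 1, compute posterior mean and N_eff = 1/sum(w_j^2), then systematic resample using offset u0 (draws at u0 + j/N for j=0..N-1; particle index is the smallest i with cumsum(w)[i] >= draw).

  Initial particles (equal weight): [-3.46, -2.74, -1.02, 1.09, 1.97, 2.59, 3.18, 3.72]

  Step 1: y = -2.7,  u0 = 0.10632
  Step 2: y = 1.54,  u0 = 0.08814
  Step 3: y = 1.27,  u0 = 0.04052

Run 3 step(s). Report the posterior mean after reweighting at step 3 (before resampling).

step 1: w=[0.2553, 0.7407, 0.0040, 0.0000, 0.0000, 0.0000, 0.0000, 0.0000]  mean=-2.9169  Neff=1.6292  idx=[0, 0, 1, 1, 1, 1, 1, 1]
step 2: w=[0.0000, 0.0000, 0.1667, 0.1667, 0.1667, 0.1667, 0.1667, 0.1667]  mean=-2.7400  Neff=6.0000  idx=[2, 3, 4, 4, 5, 6, 7, 7]
step 3: w=[0.1250, 0.1250, 0.1250, 0.1250, 0.1250, 0.1250, 0.1250, 0.1250]  mean=-2.7400  Neff=8.0000  idx=[0, 1, 2, 3, 4, 5, 6, 7]

post_mean = -2.7400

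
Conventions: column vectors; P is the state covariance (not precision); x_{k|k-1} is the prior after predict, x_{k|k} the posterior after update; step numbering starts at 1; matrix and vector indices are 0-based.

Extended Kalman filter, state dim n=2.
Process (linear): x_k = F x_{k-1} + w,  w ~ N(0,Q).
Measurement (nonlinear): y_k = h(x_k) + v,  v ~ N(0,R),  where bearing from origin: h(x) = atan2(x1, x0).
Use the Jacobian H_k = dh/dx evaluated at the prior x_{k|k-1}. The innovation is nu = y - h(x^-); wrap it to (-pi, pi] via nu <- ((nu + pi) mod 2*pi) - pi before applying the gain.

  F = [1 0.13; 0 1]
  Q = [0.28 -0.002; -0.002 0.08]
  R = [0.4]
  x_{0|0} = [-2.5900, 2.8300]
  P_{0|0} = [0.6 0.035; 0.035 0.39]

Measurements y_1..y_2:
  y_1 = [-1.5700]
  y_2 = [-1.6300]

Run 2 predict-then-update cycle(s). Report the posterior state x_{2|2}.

step 1: x^-=[-2.2221, 2.8300]  P^-=[0.8957 0.0837; 0.0837 0.4700]  H_jac=[-0.2186 -0.1716]  S=[0.4629]  K=[-0.4540; -0.2138]  nu=[2.4767]  x^+=[-3.3465, 2.3005]  P^+=[0.8003 0.0388; 0.0388 0.4488]
step 2: x^-=[-3.0474, 2.3005]  P^-=[1.0980 0.0951; 0.0951 0.5288]  H_jac=[-0.1578 -0.2090]  S=[0.4567]  K=[-0.4229; -0.2749]  nu=[2.1582]  x^+=[-3.9601, 1.7072]  P^+=[1.0163 0.0420; 0.0420 0.4943]

x_post = [-3.9601, 1.7072]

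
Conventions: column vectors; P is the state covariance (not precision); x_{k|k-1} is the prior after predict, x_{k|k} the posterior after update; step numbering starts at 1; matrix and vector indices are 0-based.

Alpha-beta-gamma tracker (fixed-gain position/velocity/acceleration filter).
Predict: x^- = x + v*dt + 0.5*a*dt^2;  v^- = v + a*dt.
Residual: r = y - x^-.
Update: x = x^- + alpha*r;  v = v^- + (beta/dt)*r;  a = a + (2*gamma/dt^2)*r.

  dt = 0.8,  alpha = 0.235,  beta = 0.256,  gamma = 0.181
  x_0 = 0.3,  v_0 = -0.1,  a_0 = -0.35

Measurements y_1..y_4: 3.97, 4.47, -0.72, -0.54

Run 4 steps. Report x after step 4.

x_post = 5.1619

step 1: x_pred=0.1080  r=3.8620  x^+=1.0156  v^+=0.8558  a^+=1.8344
step 2: x_pred=2.2873  r=2.1827  x^+=2.8002  v^+=3.0219  a^+=3.0691
step 3: x_pred=6.1998  r=-6.9198  x^+=4.5736  v^+=3.2628  a^+=-0.8450
step 4: x_pred=6.9135  r=-7.4535  x^+=5.1619  v^+=0.2017  a^+=-5.0608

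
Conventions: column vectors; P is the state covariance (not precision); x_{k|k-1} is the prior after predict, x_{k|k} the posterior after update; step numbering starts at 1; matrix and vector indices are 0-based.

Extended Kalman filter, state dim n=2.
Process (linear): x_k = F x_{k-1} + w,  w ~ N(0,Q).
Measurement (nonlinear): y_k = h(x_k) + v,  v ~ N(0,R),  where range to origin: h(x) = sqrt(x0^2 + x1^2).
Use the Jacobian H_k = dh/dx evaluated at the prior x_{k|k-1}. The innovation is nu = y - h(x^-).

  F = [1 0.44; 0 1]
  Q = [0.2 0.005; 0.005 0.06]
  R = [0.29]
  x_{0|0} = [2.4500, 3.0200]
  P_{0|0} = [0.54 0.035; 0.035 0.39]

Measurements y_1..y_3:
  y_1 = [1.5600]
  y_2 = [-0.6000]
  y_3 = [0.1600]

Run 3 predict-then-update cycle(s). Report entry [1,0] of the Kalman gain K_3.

K[1,0] = 0.3505

step 1: x^-=[3.7788, 3.0200]  P^-=[0.8463 0.2116; 0.2116 0.4500]  H_jac=[0.7812 0.6243]  S=[1.1882]  K=[0.6676; 0.3755]  nu=[-3.2773]  x^+=[1.5910, 1.7892]  P^+=[0.3168 -0.0863; -0.0863 0.2824]
step 2: x^-=[2.3782, 1.7892]  P^-=[0.4955 0.0430; 0.0430 0.3424]  H_jac=[0.7991 0.6012]  S=[0.7715]  K=[0.5468; 0.3113]  nu=[-3.5761]  x^+=[0.4230, 0.6758]  P^+=[0.2649 -0.0884; -0.0884 0.2676]
step 3: x^-=[0.7203, 0.6758]  P^-=[0.4390 0.0344; 0.0344 0.3276]  H_jac=[0.7293 0.6842]  S=[0.7112]  K=[0.4832; 0.3505]  nu=[-0.8277]  x^+=[0.3203, 0.3857]  P^+=[0.2729 -0.0860; -0.0860 0.2403]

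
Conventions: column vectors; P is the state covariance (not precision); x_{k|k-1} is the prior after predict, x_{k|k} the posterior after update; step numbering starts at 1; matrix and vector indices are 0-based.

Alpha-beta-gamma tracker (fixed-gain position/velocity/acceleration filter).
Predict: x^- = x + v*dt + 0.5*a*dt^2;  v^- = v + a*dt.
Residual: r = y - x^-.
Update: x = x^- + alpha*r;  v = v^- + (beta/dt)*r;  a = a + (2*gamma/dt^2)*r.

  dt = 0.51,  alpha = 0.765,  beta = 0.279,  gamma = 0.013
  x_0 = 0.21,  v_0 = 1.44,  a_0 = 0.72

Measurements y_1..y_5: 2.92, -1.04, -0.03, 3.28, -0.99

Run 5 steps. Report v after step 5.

step 1: x_pred=1.0380  r=1.8820  x^+=2.4777  v^+=2.8367  a^+=0.9081
step 2: x_pred=4.0426  r=-5.0826  x^+=0.1544  v^+=0.5194  a^+=0.4001
step 3: x_pred=0.4713  r=-0.5013  x^+=0.0878  v^+=0.4492  a^+=0.3499
step 4: x_pred=0.3624  r=2.9176  x^+=2.5944  v^+=2.2238  a^+=0.6416
step 5: x_pred=3.8119  r=-4.8019  x^+=0.1385  v^+=-0.0760  a^+=0.1616

v_post = -0.0760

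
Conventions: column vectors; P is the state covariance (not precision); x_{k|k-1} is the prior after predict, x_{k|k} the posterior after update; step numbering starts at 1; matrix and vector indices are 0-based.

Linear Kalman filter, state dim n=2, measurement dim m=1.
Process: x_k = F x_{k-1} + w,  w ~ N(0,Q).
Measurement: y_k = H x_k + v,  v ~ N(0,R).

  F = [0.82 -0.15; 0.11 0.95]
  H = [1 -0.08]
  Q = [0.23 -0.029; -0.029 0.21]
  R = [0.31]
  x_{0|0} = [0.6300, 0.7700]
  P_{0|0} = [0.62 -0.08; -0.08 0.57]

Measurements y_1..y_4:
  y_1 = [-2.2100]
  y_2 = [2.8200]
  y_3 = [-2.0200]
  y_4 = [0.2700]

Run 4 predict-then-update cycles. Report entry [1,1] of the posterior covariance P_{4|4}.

P_post[1,1] = 0.9071

step 1: x^-=[0.4011, 0.8008]  P^-=[0.6794 -0.1153; -0.1153 0.7152]  S=[1.0124]  K=[0.6802; -0.1704]  nu=[-2.5470]  x^+=[-1.3313, 1.2348]  P^+=[0.2110 0.0020; 0.0020 0.6858]
step 2: x^-=[-1.2769, 1.0266]  P^-=[0.3868 -0.1061; -0.1061 0.8319]  S=[0.7191]  K=[0.5497; -0.2401]  nu=[4.1790]  x^+=[1.0203, 0.0231]  P^+=[0.1695 -0.0112; -0.0112 0.7905]
step 3: x^-=[0.8332, 0.1342]  P^-=[0.3645 -0.1349; -0.1349 0.9231]  S=[0.7020]  K=[0.5346; -0.2973]  nu=[-2.8425]  x^+=[-0.6864, 0.9794]  P^+=[0.1639 -0.0233; -0.0233 0.8610]
step 4: x^-=[-0.7098, 0.8549]  P^-=[0.3653 -0.1547; -0.1547 0.9842]  S=[0.7063]  K=[0.5347; -0.3305]  nu=[1.0482]  x^+=[-0.1493, 0.5085]  P^+=[0.1634 -0.0299; -0.0299 0.9071]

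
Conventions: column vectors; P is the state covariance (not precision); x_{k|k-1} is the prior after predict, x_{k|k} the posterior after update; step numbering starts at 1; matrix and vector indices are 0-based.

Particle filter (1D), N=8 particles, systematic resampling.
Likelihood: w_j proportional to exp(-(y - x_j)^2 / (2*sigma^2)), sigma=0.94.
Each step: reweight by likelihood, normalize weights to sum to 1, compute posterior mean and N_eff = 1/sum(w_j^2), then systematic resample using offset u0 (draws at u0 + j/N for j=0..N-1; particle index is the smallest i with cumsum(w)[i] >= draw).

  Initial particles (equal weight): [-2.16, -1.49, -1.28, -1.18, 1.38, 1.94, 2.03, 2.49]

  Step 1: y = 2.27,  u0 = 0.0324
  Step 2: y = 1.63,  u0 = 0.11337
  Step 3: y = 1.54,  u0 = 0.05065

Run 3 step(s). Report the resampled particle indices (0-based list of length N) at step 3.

resampled_idx = [0, 1, 2, 2, 3, 4, 5, 7]

step 1: w=[0.0000, 0.0001, 0.0002, 0.0003, 0.1814, 0.2669, 0.2748, 0.2762]  mean=2.0130  Neff=3.9067  idx=[4, 4, 5, 5, 6, 6, 7, 7]
step 2: w=[0.1385, 0.1385, 0.1359, 0.1359, 0.1311, 0.1311, 0.0944, 0.0944]  mean=1.9123  Neff=7.8402  idx=[0, 1, 2, 3, 4, 5, 6, 7]
step 3: w=[0.1461, 0.1461, 0.1354, 0.1354, 0.1294, 0.1294, 0.0890, 0.0890]  mean=1.8975  Neff=7.7672  idx=[0, 1, 2, 2, 3, 4, 5, 7]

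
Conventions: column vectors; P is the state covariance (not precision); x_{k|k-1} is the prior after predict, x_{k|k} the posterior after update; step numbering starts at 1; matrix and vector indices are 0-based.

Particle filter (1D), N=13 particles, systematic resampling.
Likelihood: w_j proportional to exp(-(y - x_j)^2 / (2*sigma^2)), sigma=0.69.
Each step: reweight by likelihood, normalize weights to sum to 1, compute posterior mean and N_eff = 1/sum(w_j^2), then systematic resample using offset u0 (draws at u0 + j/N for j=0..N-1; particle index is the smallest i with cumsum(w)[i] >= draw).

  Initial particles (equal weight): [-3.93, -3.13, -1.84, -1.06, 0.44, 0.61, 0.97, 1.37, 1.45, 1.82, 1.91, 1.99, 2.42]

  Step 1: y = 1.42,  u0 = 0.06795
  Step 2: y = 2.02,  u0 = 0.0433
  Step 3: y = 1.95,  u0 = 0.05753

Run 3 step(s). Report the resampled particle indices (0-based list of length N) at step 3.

step 1: w=[0.0000, 0.0000, 0.0000, 0.0002, 0.0574, 0.0790, 0.1272, 0.1569, 0.1572, 0.1330, 0.1223, 0.1118, 0.0550]  mean=1.4707  Neff=8.1169  idx=[5, 6, 6, 7, 7, 8, 8, 9, 9, 10, 11, 11, 12]
step 2: w=[0.0135, 0.0341, 0.0341, 0.0697, 0.0697, 0.0772, 0.0772, 0.1042, 0.1042, 0.1073, 0.1085, 0.1085, 0.0918]  mean=1.7275  Neff=11.1932  idx=[1, 3, 4, 5, 6, 7, 8, 8, 9, 10, 11, 11, 12]
step 3: w=[0.0330, 0.0636, 0.0636, 0.0697, 0.0697, 0.0890, 0.0890, 0.0890, 0.0904, 0.0904, 0.0904, 0.0904, 0.0718]  mean=1.7805  Neff=12.4224  idx=[1, 2, 3, 4, 5, 6, 7, 8, 9, 10, 10, 11, 12]

resampled_idx = [1, 2, 3, 4, 5, 6, 7, 8, 9, 10, 10, 11, 12]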